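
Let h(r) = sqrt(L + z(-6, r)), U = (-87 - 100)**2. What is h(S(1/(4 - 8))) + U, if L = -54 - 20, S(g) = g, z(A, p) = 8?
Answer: 34969 + I*sqrt(66) ≈ 34969.0 + 8.124*I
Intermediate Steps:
L = -74
U = 34969 (U = (-187)**2 = 34969)
h(r) = I*sqrt(66) (h(r) = sqrt(-74 + 8) = sqrt(-66) = I*sqrt(66))
h(S(1/(4 - 8))) + U = I*sqrt(66) + 34969 = 34969 + I*sqrt(66)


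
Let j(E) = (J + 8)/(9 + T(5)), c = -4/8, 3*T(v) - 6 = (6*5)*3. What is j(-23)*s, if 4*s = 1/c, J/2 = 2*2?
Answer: -8/41 ≈ -0.19512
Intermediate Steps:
T(v) = 32 (T(v) = 2 + ((6*5)*3)/3 = 2 + (30*3)/3 = 2 + (⅓)*90 = 2 + 30 = 32)
J = 8 (J = 2*(2*2) = 2*4 = 8)
c = -½ (c = -4*⅛ = -½ ≈ -0.50000)
j(E) = 16/41 (j(E) = (8 + 8)/(9 + 32) = 16/41)
s = -½ (s = 1/(4*(-½)) = (¼)*(-2) = -½ ≈ -0.50000)
j(-23)*s = (16/41)*(-½) = -8/41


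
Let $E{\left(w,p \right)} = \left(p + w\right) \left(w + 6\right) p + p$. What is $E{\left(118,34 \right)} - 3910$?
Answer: $636956$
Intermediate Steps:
$E{\left(w,p \right)} = p + p \left(6 + w\right) \left(p + w\right)$ ($E{\left(w,p \right)} = \left(p + w\right) \left(6 + w\right) p + p = \left(6 + w\right) \left(p + w\right) p + p = p \left(6 + w\right) \left(p + w\right) + p = p + p \left(6 + w\right) \left(p + w\right)$)
$E{\left(118,34 \right)} - 3910 = 34 \left(1 + 118^{2} + 6 \cdot 34 + 6 \cdot 118 + 34 \cdot 118\right) - 3910 = 34 \left(1 + 13924 + 204 + 708 + 4012\right) - 3910 = 34 \cdot 18849 - 3910 = 640866 - 3910 = 636956$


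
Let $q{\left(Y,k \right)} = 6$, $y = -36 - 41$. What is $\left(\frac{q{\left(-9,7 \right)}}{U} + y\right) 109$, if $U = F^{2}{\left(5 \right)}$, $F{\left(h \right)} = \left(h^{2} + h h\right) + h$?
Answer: $- \frac{25388171}{3025} \approx -8392.8$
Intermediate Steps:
$y = -77$
$F{\left(h \right)} = h + 2 h^{2}$ ($F{\left(h \right)} = \left(h^{2} + h^{2}\right) + h = 2 h^{2} + h = h + 2 h^{2}$)
$U = 3025$ ($U = \left(5 \left(1 + 2 \cdot 5\right)\right)^{2} = \left(5 \left(1 + 10\right)\right)^{2} = \left(5 \cdot 11\right)^{2} = 55^{2} = 3025$)
$\left(\frac{q{\left(-9,7 \right)}}{U} + y\right) 109 = \left(\frac{6}{3025} - 77\right) 109 = \left(- \frac{232919}{3025}\right) 109 = - \frac{25388171}{3025}$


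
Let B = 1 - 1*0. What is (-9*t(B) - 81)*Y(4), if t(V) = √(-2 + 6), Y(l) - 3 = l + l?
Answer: -1089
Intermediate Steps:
Y(l) = 3 + 2*l (Y(l) = 3 + (l + l) = 3 + 2*l)
B = 1 (B = 1 + 0 = 1)
t(V) = 2 (t(V) = √4 = 2)
(-9*t(B) - 81)*Y(4) = (-9*2 - 81)*(3 + 2*4) = (-18 - 81)*(3 + 8) = -99*11 = -1089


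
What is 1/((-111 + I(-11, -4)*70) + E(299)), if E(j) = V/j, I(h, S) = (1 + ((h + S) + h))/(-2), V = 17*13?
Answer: 23/17589 ≈ 0.0013076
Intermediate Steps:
V = 221
I(h, S) = -1/2 - h - S/2 (I(h, S) = (1 + ((S + h) + h))*(-1/2) = (1 + (S + 2*h))*(-1/2) = (1 + S + 2*h)*(-1/2) = -1/2 - h - S/2)
E(j) = 221/j
1/((-111 + I(-11, -4)*70) + E(299)) = 1/((-111 + (-1/2 - 1*(-11) - 1/2*(-4))*70) + 221/299) = 1/((-111 + (-1/2 + 11 + 2)*70) + 221*(1/299)) = 1/((-111 + (25/2)*70) + 17/23) = 1/((-111 + 875) + 17/23) = 1/(764 + 17/23) = 1/(17589/23) = 23/17589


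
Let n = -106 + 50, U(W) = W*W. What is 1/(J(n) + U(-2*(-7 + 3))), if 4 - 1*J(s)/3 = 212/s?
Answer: 14/1223 ≈ 0.011447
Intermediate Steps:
U(W) = W²
n = -56
J(s) = 12 - 636/s
1/(J(n) + U(-2*(-7 + 3))) = 1/((12 - 636/(-56)) + (-2*(-7 + 3))²) = 1/((12 - 636*(-1/56)) + (-2*(-4))²) = 1/((12 + 159/14) + 8²) = 1/(327/14 + 64) = 1/(1223/14) = 14/1223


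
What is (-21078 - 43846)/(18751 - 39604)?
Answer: 64924/20853 ≈ 3.1134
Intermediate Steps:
(-21078 - 43846)/(18751 - 39604) = -64924/(-20853) = -64924*(-1/20853) = 64924/20853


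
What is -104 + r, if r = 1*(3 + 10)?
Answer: -91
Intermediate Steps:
r = 13 (r = 1*13 = 13)
-104 + r = -104 + 13 = -91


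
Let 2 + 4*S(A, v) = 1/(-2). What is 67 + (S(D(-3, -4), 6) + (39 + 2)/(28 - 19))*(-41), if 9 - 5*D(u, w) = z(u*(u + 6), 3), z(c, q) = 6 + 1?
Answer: -6779/72 ≈ -94.153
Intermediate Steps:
z(c, q) = 7
D(u, w) = ⅖ (D(u, w) = 9/5 - ⅕*7 = 9/5 - 7/5 = ⅖)
S(A, v) = -5/8 (S(A, v) = -½ + (¼)/(-2) = -½ + (¼)*(-½) = -½ - ⅛ = -5/8)
67 + (S(D(-3, -4), 6) + (39 + 2)/(28 - 19))*(-41) = 67 + (-5/8 + (39 + 2)/(28 - 19))*(-41) = 67 + (-5/8 + 41/9)*(-41) = 67 + (283/72)*(-41) = 67 - 11603/72 = -6779/72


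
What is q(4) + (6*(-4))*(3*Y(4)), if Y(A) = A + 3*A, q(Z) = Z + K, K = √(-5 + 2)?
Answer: -1148 + I*√3 ≈ -1148.0 + 1.732*I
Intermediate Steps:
K = I*√3 (K = √(-3) = I*√3 ≈ 1.732*I)
q(Z) = Z + I*√3
Y(A) = 4*A
q(4) + (6*(-4))*(3*Y(4)) = (4 + I*√3) + (6*(-4))*(3*(4*4)) = (4 + I*√3) - 72*16 = (4 + I*√3) - 24*48 = (4 + I*√3) - 1152 = -1148 + I*√3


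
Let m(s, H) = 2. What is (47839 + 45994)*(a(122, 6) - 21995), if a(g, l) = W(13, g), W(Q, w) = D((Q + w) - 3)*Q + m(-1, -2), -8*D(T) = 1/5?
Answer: -82547986589/40 ≈ -2.0637e+9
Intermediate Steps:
D(T) = -1/40 (D(T) = -⅛/5 = -⅛*⅕ = -1/40)
W(Q, w) = 2 - Q/40 (W(Q, w) = -Q/40 + 2 = 2 - Q/40)
a(g, l) = 67/40 (a(g, l) = 2 - 1/40*13 = 2 - 13/40 = 67/40)
(47839 + 45994)*(a(122, 6) - 21995) = (47839 + 45994)*(67/40 - 21995) = 93833*(-879733/40) = -82547986589/40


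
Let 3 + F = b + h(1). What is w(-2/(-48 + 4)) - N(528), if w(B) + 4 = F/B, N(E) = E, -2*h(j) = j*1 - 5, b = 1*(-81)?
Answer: -2336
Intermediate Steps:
b = -81
h(j) = 5/2 - j/2 (h(j) = -(j*1 - 5)/2 = -(j - 5)/2 = -(-5 + j)/2 = 5/2 - j/2)
F = -82 (F = -3 + (-81 + (5/2 - ½*1)) = -3 + (-81 + (5/2 - ½)) = -3 + (-81 + 2) = -3 - 79 = -82)
w(B) = -4 - 82/B
w(-2/(-48 + 4)) - N(528) = (-4 - 82/((-2/(-48 + 4)))) - 1*528 = (-4 - 82/((-2/(-44)))) - 528 = (-4 - 82/((-2*(-1/44)))) - 528 = (-4 - 82/1/22) - 528 = (-4 - 82*22) - 528 = (-4 - 1804) - 528 = -1808 - 528 = -2336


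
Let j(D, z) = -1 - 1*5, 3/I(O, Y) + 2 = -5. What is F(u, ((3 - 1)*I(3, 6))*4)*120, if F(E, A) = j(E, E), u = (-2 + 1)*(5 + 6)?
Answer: -720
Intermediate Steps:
I(O, Y) = -3/7 (I(O, Y) = 3/(-2 - 5) = 3/(-7) = 3*(-1/7) = -3/7)
j(D, z) = -6 (j(D, z) = -1 - 5 = -6)
u = -11 (u = -1*11 = -11)
F(E, A) = -6
F(u, ((3 - 1)*I(3, 6))*4)*120 = -6*120 = -720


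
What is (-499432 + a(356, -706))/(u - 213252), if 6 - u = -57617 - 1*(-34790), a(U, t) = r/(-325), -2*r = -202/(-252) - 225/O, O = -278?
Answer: 2842791901493/1083874468950 ≈ 2.6228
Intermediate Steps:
r = -14107/17514 (r = -(-202/(-252) - 225/(-278))/2 = -(-202*(-1/252) - 225*(-1/278))/2 = -(101/126 + 225/278)/2 = -1/2*14107/8757 = -14107/17514 ≈ -0.80547)
a(U, t) = 14107/5692050 (a(U, t) = -14107/17514/(-325) = -14107/17514*(-1/325) = 14107/5692050)
u = 22833 (u = 6 - (-57617 - 1*(-34790)) = 6 - (-57617 + 34790) = 6 - 1*(-22827) = 6 + 22827 = 22833)
(-499432 + a(356, -706))/(u - 213252) = (-499432 + 14107/5692050)/(22833 - 213252) = -2842791901493/5692050/(-190419) = -2842791901493/5692050*(-1/190419) = 2842791901493/1083874468950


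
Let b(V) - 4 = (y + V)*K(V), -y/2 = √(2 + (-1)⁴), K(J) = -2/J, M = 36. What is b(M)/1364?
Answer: 1/682 + √3/12276 ≈ 0.0016074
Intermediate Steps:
y = -2*√3 (y = -2*√(2 + (-1)⁴) = -2*√(2 + 1) = -2*√3 ≈ -3.4641)
b(V) = 4 - 2*(V - 2*√3)/V (b(V) = 4 + (-2*√3 + V)*(-2/V) = 4 + (V - 2*√3)*(-2/V) = 4 - 2*(V - 2*√3)/V)
b(M)/1364 = (2 + 4*√3/36)/1364 = (2 + 4*√3*(1/36))*(1/1364) = (2 + √3/9)*(1/1364) = 1/682 + √3/12276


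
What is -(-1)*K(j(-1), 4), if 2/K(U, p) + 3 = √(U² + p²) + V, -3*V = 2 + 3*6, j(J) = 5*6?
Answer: 174/7403 + 36*√229/7403 ≈ 0.097093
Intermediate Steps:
j(J) = 30
V = -20/3 (V = -(2 + 3*6)/3 = -(2 + 18)/3 = -⅓*20 = -20/3 ≈ -6.6667)
K(U, p) = 2/(-29/3 + √(U² + p²)) (K(U, p) = 2/(-3 + (√(U² + p²) - 20/3)) = 2/(-3 + (-20/3 + √(U² + p²))) = 2/(-29/3 + √(U² + p²)))
-(-1)*K(j(-1), 4) = -(-1)*6/(-29 + 3*√(30² + 4²)) = -(-1)*6/(-29 + 3*√(900 + 16)) = -(-1)*6/(-29 + 3*√916) = -(-1)*6/(-29 + 3*(2*√229)) = -(-1)*6/(-29 + 6*√229) = -(-6)/(-29 + 6*√229) = 6/(-29 + 6*√229)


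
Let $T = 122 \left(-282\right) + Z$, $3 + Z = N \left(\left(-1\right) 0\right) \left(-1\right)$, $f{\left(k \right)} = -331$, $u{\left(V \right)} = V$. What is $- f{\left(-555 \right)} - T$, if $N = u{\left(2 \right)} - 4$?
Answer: $34738$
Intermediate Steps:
$N = -2$ ($N = 2 - 4 = -2$)
$Z = -3$ ($Z = -3 + - 2 \left(\left(-1\right) 0\right) \left(-1\right) = -3 + \left(-2\right) 0 \left(-1\right) = -3 + 0 \left(-1\right) = -3 + 0 = -3$)
$T = -34407$ ($T = 122 \left(-282\right) - 3 = -34404 - 3 = -34407$)
$- f{\left(-555 \right)} - T = \left(-1\right) \left(-331\right) - -34407 = 331 + 34407 = 34738$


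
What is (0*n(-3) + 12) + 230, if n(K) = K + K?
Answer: 242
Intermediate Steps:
n(K) = 2*K
(0*n(-3) + 12) + 230 = (0*(2*(-3)) + 12) + 230 = (0*(-6) + 12) + 230 = (0 + 12) + 230 = 12 + 230 = 242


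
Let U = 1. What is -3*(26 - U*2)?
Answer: -72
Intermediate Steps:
-3*(26 - U*2) = -3*(26 - 1*1*2) = -3*(26 - 1*2) = -3*(26 - 2) = -3*24 = -72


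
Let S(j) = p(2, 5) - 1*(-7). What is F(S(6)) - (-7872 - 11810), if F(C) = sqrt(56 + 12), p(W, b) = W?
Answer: 19682 + 2*sqrt(17) ≈ 19690.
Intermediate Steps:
S(j) = 9 (S(j) = 2 - 1*(-7) = 2 + 7 = 9)
F(C) = 2*sqrt(17) (F(C) = sqrt(68) = 2*sqrt(17))
F(S(6)) - (-7872 - 11810) = 2*sqrt(17) - (-7872 - 11810) = 2*sqrt(17) - 1*(-19682) = 2*sqrt(17) + 19682 = 19682 + 2*sqrt(17)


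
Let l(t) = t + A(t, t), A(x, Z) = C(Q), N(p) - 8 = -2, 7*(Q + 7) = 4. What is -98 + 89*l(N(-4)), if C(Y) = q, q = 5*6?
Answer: 3106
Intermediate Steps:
Q = -45/7 (Q = -7 + (⅐)*4 = -7 + 4/7 = -45/7 ≈ -6.4286)
N(p) = 6 (N(p) = 8 - 2 = 6)
q = 30
C(Y) = 30
A(x, Z) = 30
l(t) = 30 + t (l(t) = t + 30 = 30 + t)
-98 + 89*l(N(-4)) = -98 + 89*(30 + 6) = -98 + 89*36 = -98 + 3204 = 3106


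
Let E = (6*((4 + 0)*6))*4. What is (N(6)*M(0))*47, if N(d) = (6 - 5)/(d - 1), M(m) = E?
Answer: 27072/5 ≈ 5414.4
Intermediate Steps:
E = 576 (E = (6*(4*6))*4 = (6*24)*4 = 144*4 = 576)
M(m) = 576
N(d) = 1/(-1 + d)
(N(6)*M(0))*47 = (576/(-1 + 6))*47 = (576/5)*47 = 27072/5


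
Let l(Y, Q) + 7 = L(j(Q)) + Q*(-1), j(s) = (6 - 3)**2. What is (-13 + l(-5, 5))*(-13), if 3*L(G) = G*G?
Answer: -26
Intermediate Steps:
j(s) = 9 (j(s) = 3**2 = 9)
L(G) = G**2/3 (L(G) = (G*G)/3 = G**2/3)
l(Y, Q) = 20 - Q (l(Y, Q) = -7 + ((1/3)*9**2 + Q*(-1)) = -7 + ((1/3)*81 - Q) = -7 + (27 - Q) = 20 - Q)
(-13 + l(-5, 5))*(-13) = (-13 + (20 - 1*5))*(-13) = (-13 + (20 - 5))*(-13) = (-13 + 15)*(-13) = 2*(-13) = -26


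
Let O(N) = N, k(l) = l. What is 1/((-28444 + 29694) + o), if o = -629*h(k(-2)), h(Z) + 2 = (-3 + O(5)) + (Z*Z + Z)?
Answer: -1/8 ≈ -0.12500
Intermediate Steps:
h(Z) = Z + Z**2 (h(Z) = -2 + ((-3 + 5) + (Z*Z + Z)) = -2 + (2 + (Z**2 + Z)) = -2 + (2 + (Z + Z**2)) = -2 + (2 + Z + Z**2) = Z + Z**2)
o = -1258 (o = -(-1258)*(1 - 2) = -(-1258)*(-1) = -629*2 = -1258)
1/((-28444 + 29694) + o) = 1/((-28444 + 29694) - 1258) = 1/(1250 - 1258) = 1/(-8) = -1/8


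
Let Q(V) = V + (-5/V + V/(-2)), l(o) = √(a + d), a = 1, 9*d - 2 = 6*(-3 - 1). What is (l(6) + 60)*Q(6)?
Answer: 130 + 13*I*√13/18 ≈ 130.0 + 2.604*I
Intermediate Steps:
d = -22/9 (d = 2/9 + (6*(-3 - 1))/9 = 2/9 + (6*(-4))/9 = 2/9 + (⅑)*(-24) = 2/9 - 8/3 = -22/9 ≈ -2.4444)
l(o) = I*√13/3 (l(o) = √(1 - 22/9) = √(-13/9) = I*√13/3)
Q(V) = V/2 - 5/V (Q(V) = V + (-5/V + V*(-½)) = V + (-5/V - V/2) = V/2 - 5/V)
(l(6) + 60)*Q(6) = (I*√13/3 + 60)*((½)*6 - 5/6) = (60 + I*√13/3)*(3 - 5*⅙) = (60 + I*√13/3)*(3 - ⅚) = (60 + I*√13/3)*(13/6) = 130 + 13*I*√13/18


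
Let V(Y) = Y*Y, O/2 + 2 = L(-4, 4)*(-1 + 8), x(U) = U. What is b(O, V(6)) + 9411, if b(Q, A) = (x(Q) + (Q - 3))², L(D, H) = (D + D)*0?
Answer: 9532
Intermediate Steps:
L(D, H) = 0 (L(D, H) = (2*D)*0 = 0)
O = -4 (O = -4 + 2*(0*(-1 + 8)) = -4 + 2*(0*7) = -4 + 2*0 = -4 + 0 = -4)
V(Y) = Y²
b(Q, A) = (-3 + 2*Q)² (b(Q, A) = (Q + (Q - 3))² = (Q + (-3 + Q))² = (-3 + 2*Q)²)
b(O, V(6)) + 9411 = (-3 + 2*(-4))² + 9411 = (-3 - 8)² + 9411 = (-11)² + 9411 = 121 + 9411 = 9532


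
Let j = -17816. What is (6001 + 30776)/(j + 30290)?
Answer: 12259/4158 ≈ 2.9483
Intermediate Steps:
(6001 + 30776)/(j + 30290) = (6001 + 30776)/(-17816 + 30290) = 36777/12474 = 36777*(1/12474) = 12259/4158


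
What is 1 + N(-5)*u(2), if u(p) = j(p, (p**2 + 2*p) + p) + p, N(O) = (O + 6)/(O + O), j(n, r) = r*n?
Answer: -6/5 ≈ -1.2000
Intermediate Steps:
j(n, r) = n*r
N(O) = (6 + O)/(2*O) (N(O) = (6 + O)/((2*O)) = (6 + O)*(1/(2*O)) = (6 + O)/(2*O))
u(p) = p + p*(p**2 + 3*p) (u(p) = p*((p**2 + 2*p) + p) + p = p*(p**2 + 3*p) + p = p + p*(p**2 + 3*p))
1 + N(-5)*u(2) = 1 + ((1/2)*(6 - 5)/(-5))*(2*(1 + 2*(3 + 2))) = 1 + ((1/2)*(-1/5)*1)*(2*(1 + 2*5)) = 1 - (1 + 10)/5 = 1 - 11/5 = -6/5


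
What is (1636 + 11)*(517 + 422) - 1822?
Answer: 1544711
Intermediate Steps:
(1636 + 11)*(517 + 422) - 1822 = 1647*939 - 1822 = 1546533 - 1822 = 1544711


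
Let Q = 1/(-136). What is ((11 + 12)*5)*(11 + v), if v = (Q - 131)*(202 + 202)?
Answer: -206901445/34 ≈ -6.0853e+6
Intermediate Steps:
Q = -1/136 ≈ -0.0073529
v = -1799517/34 (v = (-1/136 - 131)*(202 + 202) = -17817/136*404 = -1799517/34 ≈ -52927.)
((11 + 12)*5)*(11 + v) = ((11 + 12)*5)*(11 - 1799517/34) = (23*5)*(-1799143/34) = 115*(-1799143/34) = -206901445/34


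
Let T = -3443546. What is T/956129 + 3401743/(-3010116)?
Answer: -13617978044183/2878059200964 ≈ -4.7317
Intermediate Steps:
T/956129 + 3401743/(-3010116) = -3443546/956129 + 3401743/(-3010116) = -3443546*1/956129 + 3401743*(-1/3010116) = -3443546/956129 - 3401743/3010116 = -13617978044183/2878059200964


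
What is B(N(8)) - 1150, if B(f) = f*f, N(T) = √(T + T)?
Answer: -1134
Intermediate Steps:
N(T) = √2*√T (N(T) = √(2*T) = √2*√T)
B(f) = f²
B(N(8)) - 1150 = (√2*√8)² - 1150 = (√2*(2*√2))² - 1150 = 4² - 1150 = 16 - 1150 = -1134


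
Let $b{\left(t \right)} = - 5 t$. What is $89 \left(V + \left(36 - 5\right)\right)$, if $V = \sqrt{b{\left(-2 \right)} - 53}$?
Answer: $2759 + 89 i \sqrt{43} \approx 2759.0 + 583.61 i$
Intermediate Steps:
$V = i \sqrt{43}$ ($V = \sqrt{\left(-5\right) \left(-2\right) - 53} = \sqrt{10 - 53} = \sqrt{-43} = i \sqrt{43} \approx 6.5574 i$)
$89 \left(V + \left(36 - 5\right)\right) = 89 \left(i \sqrt{43} + \left(36 - 5\right)\right) = 89 \left(i \sqrt{43} + 31\right) = 89 \left(31 + i \sqrt{43}\right) = 2759 + 89 i \sqrt{43}$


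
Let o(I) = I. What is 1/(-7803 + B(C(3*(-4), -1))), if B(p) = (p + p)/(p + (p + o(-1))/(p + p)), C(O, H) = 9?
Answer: -85/663093 ≈ -0.00012819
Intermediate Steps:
B(p) = 2*p/(p + (-1 + p)/(2*p)) (B(p) = (p + p)/(p + (p - 1)/(p + p)) = (2*p)/(p + (-1 + p)/((2*p))) = (2*p)/(p + (-1 + p)*(1/(2*p))) = (2*p)/(p + (-1 + p)/(2*p)) = 2*p/(p + (-1 + p)/(2*p)))
1/(-7803 + B(C(3*(-4), -1))) = 1/(-7803 + 4*9²/(-1 + 9 + 2*9²)) = 1/(-7803 + 4*81/(-1 + 9 + 2*81)) = 1/(-7803 + 4*81/(-1 + 9 + 162)) = 1/(-7803 + 4*81/170) = 1/(-7803 + 4*81*(1/170)) = 1/(-7803 + 162/85) = 1/(-663093/85) = -85/663093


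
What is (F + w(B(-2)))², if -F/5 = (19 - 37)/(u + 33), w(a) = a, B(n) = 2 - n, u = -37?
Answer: 1369/4 ≈ 342.25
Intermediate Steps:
F = -45/2 (F = -5*(19 - 37)/(-37 + 33) = -(-90)/(-4) = -(-90)*(-1)/4 = -5*9/2 = -45/2 ≈ -22.500)
(F + w(B(-2)))² = (-45/2 + (2 - 1*(-2)))² = (-45/2 + (2 + 2))² = (-45/2 + 4)² = (-37/2)² = 1369/4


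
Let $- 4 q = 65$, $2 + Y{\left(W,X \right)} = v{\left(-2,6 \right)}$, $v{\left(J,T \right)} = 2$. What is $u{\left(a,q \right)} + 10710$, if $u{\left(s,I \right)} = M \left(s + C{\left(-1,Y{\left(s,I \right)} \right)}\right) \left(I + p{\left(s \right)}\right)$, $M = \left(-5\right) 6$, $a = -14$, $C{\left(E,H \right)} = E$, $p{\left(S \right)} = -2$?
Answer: $\frac{4995}{2} \approx 2497.5$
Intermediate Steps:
$Y{\left(W,X \right)} = 0$ ($Y{\left(W,X \right)} = -2 + 2 = 0$)
$q = - \frac{65}{4}$ ($q = \left(- \frac{1}{4}\right) 65 = - \frac{65}{4} \approx -16.25$)
$M = -30$
$u{\left(s,I \right)} = - 30 \left(-1 + s\right) \left(-2 + I\right)$ ($u{\left(s,I \right)} = - 30 \left(s - 1\right) \left(I - 2\right) = - 30 \left(-1 + s\right) \left(-2 + I\right)$)
$u{\left(a,q \right)} + 10710 = \left(-60 + 30 \left(- \frac{65}{4}\right) + 60 \left(-14\right) - \left(- \frac{975}{2}\right) \left(-14\right)\right) + 10710 = \left(-60 - \frac{975}{2} - 840 - 6825\right) + 10710 = - \frac{16425}{2} + 10710 = \frac{4995}{2}$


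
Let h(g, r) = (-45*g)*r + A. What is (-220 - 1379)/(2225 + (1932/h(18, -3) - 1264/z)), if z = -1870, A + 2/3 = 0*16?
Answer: -908002810/1264316523 ≈ -0.71818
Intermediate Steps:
A = -2/3 (A = -2/3 + 0*16 = -2/3 + 0 = -2/3 ≈ -0.66667)
h(g, r) = -2/3 - 45*g*r (h(g, r) = (-45*g)*r - 2/3 = -45*g*r - 2/3 = -2/3 - 45*g*r)
(-220 - 1379)/(2225 + (1932/h(18, -3) - 1264/z)) = (-220 - 1379)/(2225 + (1932/(-2/3 - 45*18*(-3)) - 1264/(-1870))) = -1599/(2225 + (1932/(-2/3 + 2430) - 1264*(-1/1870))) = -1599/(2225 + (1932/(7288/3) + 632/935)) = -1599/(2225 + (1932*(3/7288) + 632/935)) = -1599/(2225 + (1449/1822 + 632/935)) = -1599/(2225 + 2506319/1703570) = -1599/3792949569/1703570 = -1599*1703570/3792949569 = -908002810/1264316523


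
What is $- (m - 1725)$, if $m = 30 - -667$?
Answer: $1028$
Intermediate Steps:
$m = 697$ ($m = 30 + 667 = 697$)
$- (m - 1725) = - (697 - 1725) = \left(-1\right) \left(-1028\right) = 1028$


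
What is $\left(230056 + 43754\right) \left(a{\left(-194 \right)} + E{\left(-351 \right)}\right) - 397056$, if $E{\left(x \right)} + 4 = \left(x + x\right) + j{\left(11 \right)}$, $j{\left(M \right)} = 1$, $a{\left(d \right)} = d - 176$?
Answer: $-294742806$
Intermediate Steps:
$a{\left(d \right)} = -176 + d$
$E{\left(x \right)} = -3 + 2 x$ ($E{\left(x \right)} = -4 + \left(\left(x + x\right) + 1\right) = -4 + \left(2 x + 1\right) = -4 + \left(1 + 2 x\right) = -3 + 2 x$)
$\left(230056 + 43754\right) \left(a{\left(-194 \right)} + E{\left(-351 \right)}\right) - 397056 = \left(230056 + 43754\right) \left(\left(-176 - 194\right) + \left(-3 + 2 \left(-351\right)\right)\right) - 397056 = 273810 \left(-370 - 705\right) - 397056 = 273810 \left(-1075\right) - 397056 = -294345750 - 397056 = -294742806$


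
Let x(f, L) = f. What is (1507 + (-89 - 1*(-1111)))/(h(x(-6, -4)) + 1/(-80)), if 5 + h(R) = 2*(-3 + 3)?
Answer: -202320/401 ≈ -504.54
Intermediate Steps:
h(R) = -5 (h(R) = -5 + 2*(-3 + 3) = -5 + 2*0 = -5 + 0 = -5)
(1507 + (-89 - 1*(-1111)))/(h(x(-6, -4)) + 1/(-80)) = (1507 + (-89 - 1*(-1111)))/(-5 + 1/(-80)) = (1507 + (-89 + 1111))/(-5 - 1/80) = (1507 + 1022)/(-401/80) = 2529*(-80/401) = -202320/401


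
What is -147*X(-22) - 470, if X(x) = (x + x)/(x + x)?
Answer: -617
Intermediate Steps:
X(x) = 1 (X(x) = (2*x)/((2*x)) = (2*x)*(1/(2*x)) = 1)
-147*X(-22) - 470 = -147*1 - 470 = -147 - 470 = -617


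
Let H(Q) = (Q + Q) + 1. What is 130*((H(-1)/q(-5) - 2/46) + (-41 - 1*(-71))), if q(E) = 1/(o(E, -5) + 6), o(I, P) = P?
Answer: 86580/23 ≈ 3764.3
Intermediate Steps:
H(Q) = 1 + 2*Q (H(Q) = 2*Q + 1 = 1 + 2*Q)
q(E) = 1 (q(E) = 1/(-5 + 6) = 1/1 = 1)
130*((H(-1)/q(-5) - 2/46) + (-41 - 1*(-71))) = 130*(((1 + 2*(-1))/1 - 2/46) + (-41 - 1*(-71))) = 130*(((1 - 2)*1 - 2*1/46) + (-41 + 71)) = 130*((-1*1 - 1/23) + 30) = 130*((-1 - 1/23) + 30) = 130*(-24/23 + 30) = 130*(666/23) = 86580/23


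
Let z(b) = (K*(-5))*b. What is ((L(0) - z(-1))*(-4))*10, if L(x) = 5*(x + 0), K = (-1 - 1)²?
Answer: 800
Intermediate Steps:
K = 4 (K = (-2)² = 4)
L(x) = 5*x
z(b) = -20*b (z(b) = (4*(-5))*b = -20*b)
((L(0) - z(-1))*(-4))*10 = ((5*0 - (-20)*(-1))*(-4))*10 = ((0 - 1*20)*(-4))*10 = ((0 - 20)*(-4))*10 = -20*(-4)*10 = 80*10 = 800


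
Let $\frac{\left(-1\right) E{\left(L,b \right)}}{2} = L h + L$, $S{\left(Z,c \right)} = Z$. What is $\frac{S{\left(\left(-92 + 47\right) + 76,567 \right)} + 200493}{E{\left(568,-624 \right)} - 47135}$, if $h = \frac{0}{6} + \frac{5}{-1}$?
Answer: $- \frac{200524}{42591} \approx -4.7081$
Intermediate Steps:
$h = -5$ ($h = 0 \cdot \frac{1}{6} + 5 \left(-1\right) = 0 - 5 = -5$)
$E{\left(L,b \right)} = 8 L$ ($E{\left(L,b \right)} = - 2 \left(L \left(-5\right) + L\right) = - 2 \left(- 5 L + L\right) = - 2 \left(- 4 L\right) = 8 L$)
$\frac{S{\left(\left(-92 + 47\right) + 76,567 \right)} + 200493}{E{\left(568,-624 \right)} - 47135} = \frac{\left(\left(-92 + 47\right) + 76\right) + 200493}{8 \cdot 568 - 47135} = \frac{\left(-45 + 76\right) + 200493}{4544 - 47135} = \frac{31 + 200493}{-42591} = 200524 \left(- \frac{1}{42591}\right) = - \frac{200524}{42591}$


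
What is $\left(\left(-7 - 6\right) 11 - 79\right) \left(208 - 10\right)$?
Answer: $-43956$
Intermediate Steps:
$\left(\left(-7 - 6\right) 11 - 79\right) \left(208 - 10\right) = \left(\left(-13\right) 11 - 79\right) 198 = \left(-143 - 79\right) 198 = \left(-222\right) 198 = -43956$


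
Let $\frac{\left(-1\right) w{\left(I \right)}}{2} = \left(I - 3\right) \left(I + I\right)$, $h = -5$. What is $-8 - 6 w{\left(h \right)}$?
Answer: $952$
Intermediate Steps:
$w{\left(I \right)} = - 4 I \left(-3 + I\right)$ ($w{\left(I \right)} = - 2 \left(I - 3\right) \left(I + I\right) = - 2 \left(-3 + I\right) 2 I = - 2 \cdot 2 I \left(-3 + I\right) = - 4 I \left(-3 + I\right)$)
$-8 - 6 w{\left(h \right)} = -8 - 6 \cdot 4 \left(-5\right) \left(3 - -5\right) = -8 - 6 \cdot 4 \left(-5\right) \left(3 + 5\right) = -8 - 6 \cdot 4 \left(-5\right) 8 = -8 - -960 = -8 + 960 = 952$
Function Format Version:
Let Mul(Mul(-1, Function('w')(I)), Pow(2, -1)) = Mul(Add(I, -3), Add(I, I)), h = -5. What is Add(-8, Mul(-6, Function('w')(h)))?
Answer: 952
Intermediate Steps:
Function('w')(I) = Mul(-4, I, Add(-3, I)) (Function('w')(I) = Mul(-2, Mul(Add(I, -3), Add(I, I))) = Mul(-2, Mul(Add(-3, I), Mul(2, I))) = Mul(-2, Mul(2, I, Add(-3, I))) = Mul(-4, I, Add(-3, I)))
Add(-8, Mul(-6, Function('w')(h))) = Add(-8, Mul(-6, Mul(4, -5, Add(3, Mul(-1, -5))))) = Add(-8, Mul(-6, Mul(4, -5, Add(3, 5)))) = Add(-8, Mul(-6, Mul(4, -5, 8))) = Add(-8, Mul(-6, -160)) = Add(-8, 960) = 952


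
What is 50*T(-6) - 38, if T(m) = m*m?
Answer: 1762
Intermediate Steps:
T(m) = m**2
50*T(-6) - 38 = 50*(-6)**2 - 38 = 50*36 - 38 = 1800 - 38 = 1762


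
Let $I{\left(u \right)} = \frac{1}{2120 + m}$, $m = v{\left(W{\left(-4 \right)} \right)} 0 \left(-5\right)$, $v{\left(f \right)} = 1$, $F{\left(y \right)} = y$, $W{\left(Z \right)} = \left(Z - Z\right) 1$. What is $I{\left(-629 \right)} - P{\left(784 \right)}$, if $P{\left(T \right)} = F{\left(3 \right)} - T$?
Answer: $\frac{1655721}{2120} \approx 781.0$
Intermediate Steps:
$W{\left(Z \right)} = 0$ ($W{\left(Z \right)} = 0 \cdot 1 = 0$)
$m = 0$ ($m = 1 \cdot 0 \left(-5\right) = 0 \left(-5\right) = 0$)
$P{\left(T \right)} = 3 - T$
$I{\left(u \right)} = \frac{1}{2120}$ ($I{\left(u \right)} = \frac{1}{2120 + 0} = \frac{1}{2120}$)
$I{\left(-629 \right)} - P{\left(784 \right)} = \frac{1}{2120} - \left(3 - 784\right) = \frac{1}{2120} - -781 = \frac{1}{2120} + 781 = \frac{1655721}{2120}$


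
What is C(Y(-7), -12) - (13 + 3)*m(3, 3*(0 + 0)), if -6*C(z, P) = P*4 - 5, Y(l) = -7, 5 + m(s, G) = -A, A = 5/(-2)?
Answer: 293/6 ≈ 48.833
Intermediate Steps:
A = -5/2 (A = 5*(-½) = -5/2 ≈ -2.5000)
m(s, G) = -5/2 (m(s, G) = -5 - 1*(-5/2) = -5 + 5/2 = -5/2)
C(z, P) = ⅚ - 2*P/3 (C(z, P) = -(P*4 - 5)/6 = -(4*P - 5)/6 = -(-5 + 4*P)/6 = ⅚ - 2*P/3)
C(Y(-7), -12) - (13 + 3)*m(3, 3*(0 + 0)) = (⅚ - ⅔*(-12)) - (13 + 3)*(-5)/2 = (⅚ + 8) - 16*(-5)/2 = 53/6 - 1*(-40) = 53/6 + 40 = 293/6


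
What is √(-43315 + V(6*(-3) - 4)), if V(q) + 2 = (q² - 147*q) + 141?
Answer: I*√39458 ≈ 198.64*I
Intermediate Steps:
V(q) = 139 + q² - 147*q (V(q) = -2 + ((q² - 147*q) + 141) = -2 + (141 + q² - 147*q) = 139 + q² - 147*q)
√(-43315 + V(6*(-3) - 4)) = √(-43315 + (139 + (6*(-3) - 4)² - 147*(6*(-3) - 4))) = √(-43315 + (139 + (-18 - 4)² - 147*(-18 - 4))) = √(-43315 + (139 + (-22)² - 147*(-22))) = √(-43315 + (139 + 484 + 3234)) = √(-43315 + 3857) = √(-39458) = I*√39458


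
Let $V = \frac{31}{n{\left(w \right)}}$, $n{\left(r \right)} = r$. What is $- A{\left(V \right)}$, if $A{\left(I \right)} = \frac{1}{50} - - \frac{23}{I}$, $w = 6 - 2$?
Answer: $- \frac{4631}{1550} \approx -2.9877$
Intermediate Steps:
$w = 4$ ($w = 6 - 2 = 4$)
$V = \frac{31}{4} \approx 7.75$
$A{\left(I \right)} = \frac{1}{50} + \frac{23}{I}$
$- A{\left(V \right)} = - \frac{1150 + \frac{31}{4}}{50 \cdot \frac{31}{4}} = - \frac{4 \cdot 4631}{50 \cdot 31 \cdot 4} = \left(-1\right) \frac{4631}{1550} = - \frac{4631}{1550}$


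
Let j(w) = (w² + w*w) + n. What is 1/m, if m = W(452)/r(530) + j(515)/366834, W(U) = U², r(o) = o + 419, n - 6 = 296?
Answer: 13389441/2901897584 ≈ 0.0046140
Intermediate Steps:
n = 302 (n = 6 + 296 = 302)
j(w) = 302 + 2*w² (j(w) = (w² + w*w) + 302 = (w² + w²) + 302 = 2*w² + 302 = 302 + 2*w²)
r(o) = 419 + o
m = 2901897584/13389441 (m = 452²/(419 + 530) + (302 + 2*515²)/366834 = 204304/949 + (302 + 2*265225)*(1/366834) = 204304*(1/949) + (302 + 530450)*(1/366834) = 204304/949 + 530752*(1/366834) = 204304/949 + 265376/183417 = 2901897584/13389441 ≈ 216.73)
1/m = 1/(2901897584/13389441) = 13389441/2901897584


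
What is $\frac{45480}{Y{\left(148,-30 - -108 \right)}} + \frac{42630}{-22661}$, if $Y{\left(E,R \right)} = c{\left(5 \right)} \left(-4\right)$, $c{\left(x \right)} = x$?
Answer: $- \frac{51573744}{22661} \approx -2275.9$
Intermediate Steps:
$Y{\left(E,R \right)} = -20$ ($Y{\left(E,R \right)} = 5 \left(-4\right) = -20$)
$\frac{45480}{Y{\left(148,-30 - -108 \right)}} + \frac{42630}{-22661} = \frac{45480}{-20} + \frac{42630}{-22661} = 45480 \left(- \frac{1}{20}\right) + 42630 \left(- \frac{1}{22661}\right) = -2274 - \frac{42630}{22661} = - \frac{51573744}{22661}$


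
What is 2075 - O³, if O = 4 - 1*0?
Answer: 2011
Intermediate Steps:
O = 4 (O = 4 + 0 = 4)
2075 - O³ = 2075 - 1*4³ = 2075 - 1*64 = 2075 - 64 = 2011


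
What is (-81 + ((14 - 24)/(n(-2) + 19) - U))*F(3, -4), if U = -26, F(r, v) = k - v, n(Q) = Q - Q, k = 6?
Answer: -10550/19 ≈ -555.26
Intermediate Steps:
n(Q) = 0
F(r, v) = 6 - v
(-81 + ((14 - 24)/(n(-2) + 19) - U))*F(3, -4) = (-81 + ((14 - 24)/(0 + 19) - 1*(-26)))*(6 - 1*(-4)) = (-81 + (-10/19 + 26))*(6 + 4) = (-81 + (-10*1/19 + 26))*10 = (-81 + (-10/19 + 26))*10 = (-81 + 484/19)*10 = -1055/19*10 = -10550/19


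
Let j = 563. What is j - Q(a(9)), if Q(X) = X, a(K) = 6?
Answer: 557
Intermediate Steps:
j - Q(a(9)) = 563 - 1*6 = 563 - 6 = 557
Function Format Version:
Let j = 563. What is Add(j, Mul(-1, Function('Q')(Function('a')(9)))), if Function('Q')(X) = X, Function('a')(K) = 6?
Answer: 557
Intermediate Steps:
Add(j, Mul(-1, Function('Q')(Function('a')(9)))) = Add(563, Mul(-1, 6)) = Add(563, -6) = 557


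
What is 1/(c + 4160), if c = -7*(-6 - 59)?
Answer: 1/4615 ≈ 0.00021668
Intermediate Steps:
c = 455 (c = -7*(-65) = 455)
1/(c + 4160) = 1/(455 + 4160) = 1/4615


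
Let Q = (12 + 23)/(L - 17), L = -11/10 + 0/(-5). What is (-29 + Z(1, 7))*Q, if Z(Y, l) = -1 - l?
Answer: 12950/181 ≈ 71.547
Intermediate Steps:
L = -11/10 (L = -11*⅒ + 0*(-⅕) = -11/10 + 0 = -11/10 ≈ -1.1000)
Q = -350/181 (Q = (12 + 23)/(-11/10 - 17) = 35/(-181/10) = 35*(-10/181) = -350/181 ≈ -1.9337)
(-29 + Z(1, 7))*Q = (-29 + (-1 - 1*7))*(-350/181) = (-29 + (-1 - 7))*(-350/181) = (-29 - 8)*(-350/181) = -37*(-350/181) = 12950/181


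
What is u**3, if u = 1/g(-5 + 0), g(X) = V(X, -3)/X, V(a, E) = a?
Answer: 1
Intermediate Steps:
g(X) = 1 (g(X) = X/X = 1)
u = 1 (u = 1/1 = 1)
u**3 = 1**3 = 1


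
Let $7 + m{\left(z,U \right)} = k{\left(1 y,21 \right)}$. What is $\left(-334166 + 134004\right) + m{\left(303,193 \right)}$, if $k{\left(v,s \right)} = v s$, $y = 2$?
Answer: $-200127$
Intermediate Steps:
$k{\left(v,s \right)} = s v$
$m{\left(z,U \right)} = 35$ ($m{\left(z,U \right)} = -7 + 21 \cdot 1 \cdot 2 = -7 + 21 \cdot 2 = -7 + 42 = 35$)
$\left(-334166 + 134004\right) + m{\left(303,193 \right)} = \left(-334166 + 134004\right) + 35 = -200162 + 35 = -200127$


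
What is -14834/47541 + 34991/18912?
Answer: 153662947/99899488 ≈ 1.5382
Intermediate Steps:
-14834/47541 + 34991/18912 = 153662947/99899488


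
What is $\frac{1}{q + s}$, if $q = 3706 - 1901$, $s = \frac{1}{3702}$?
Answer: $\frac{3702}{6682111} \approx 0.00055402$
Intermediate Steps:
$s = \frac{1}{3702} \approx 0.00027012$
$q = 1805$
$\frac{1}{q + s} = \frac{1}{1805 + \frac{1}{3702}} = \frac{1}{\frac{6682111}{3702}} = \frac{3702}{6682111}$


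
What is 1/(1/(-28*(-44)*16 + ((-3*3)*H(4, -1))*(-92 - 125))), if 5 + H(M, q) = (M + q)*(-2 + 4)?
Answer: 21665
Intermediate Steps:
H(M, q) = -5 + 2*M + 2*q (H(M, q) = -5 + (M + q)*(-2 + 4) = -5 + (M + q)*2 = -5 + (2*M + 2*q) = -5 + 2*M + 2*q)
1/(1/(-28*(-44)*16 + ((-3*3)*H(4, -1))*(-92 - 125))) = 1/(1/(-28*(-44)*16 + ((-3*3)*(-5 + 2*4 + 2*(-1)))*(-92 - 125))) = 1/(1/(1232*16 - 9*(-5 + 8 - 2)*(-217))) = 1/(1/(19712 - 9*1*(-217))) = 1/(1/(19712 - 9*(-217))) = 1/(1/(19712 + 1953)) = 1/(1/21665) = 21665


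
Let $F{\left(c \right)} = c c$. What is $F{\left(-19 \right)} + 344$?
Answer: $705$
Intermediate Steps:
$F{\left(c \right)} = c^{2}$
$F{\left(-19 \right)} + 344 = \left(-19\right)^{2} + 344 = 361 + 344 = 705$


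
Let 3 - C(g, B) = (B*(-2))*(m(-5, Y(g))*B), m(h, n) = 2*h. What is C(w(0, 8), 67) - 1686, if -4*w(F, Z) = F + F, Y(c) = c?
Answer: -91463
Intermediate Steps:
w(F, Z) = -F/2 (w(F, Z) = -(F + F)/4 = -F/2)
C(g, B) = 3 - 20*B² (C(g, B) = 3 - B*(-2)*(2*(-5))*B = 3 - (-2*B)*(-10*B) = 3 - 20*B²)
C(w(0, 8), 67) - 1686 = (3 - 20*67²) - 1686 = (3 - 20*4489) - 1686 = (3 - 89780) - 1686 = -89777 - 1686 = -91463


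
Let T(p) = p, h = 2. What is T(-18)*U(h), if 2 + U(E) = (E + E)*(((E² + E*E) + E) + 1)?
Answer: -756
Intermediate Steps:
U(E) = -2 + 2*E*(1 + E + 2*E²) (U(E) = -2 + (E + E)*(((E² + E*E) + E) + 1) = -2 + (2*E)*(((E² + E²) + E) + 1) = -2 + (2*E)*((2*E² + E) + 1) = -2 + (2*E)*((E + 2*E²) + 1) = -2 + (2*E)*(1 + E + 2*E²) = -2 + 2*E*(1 + E + 2*E²))
T(-18)*U(h) = -18*(-2 + 2*2 + 2*2² + 4*2³) = -18*(-2 + 4 + 2*4 + 4*8) = -18*(-2 + 4 + 8 + 32) = -18*42 = -756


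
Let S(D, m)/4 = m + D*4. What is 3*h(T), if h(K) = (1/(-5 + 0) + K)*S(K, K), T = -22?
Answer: 29304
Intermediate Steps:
S(D, m) = 4*m + 16*D (S(D, m) = 4*(m + D*4) = 4*(m + 4*D) = 4*m + 16*D)
h(K) = 20*K*(-1/5 + K) (h(K) = (1/(-5 + 0) + K)*(4*K + 16*K) = (1/(-5) + K)*(20*K) = (-1/5 + K)*(20*K) = 20*K*(-1/5 + K))
3*h(T) = 3*(4*(-22)*(-1 + 5*(-22))) = 3*(4*(-22)*(-1 - 110)) = 3*(4*(-22)*(-111)) = 3*9768 = 29304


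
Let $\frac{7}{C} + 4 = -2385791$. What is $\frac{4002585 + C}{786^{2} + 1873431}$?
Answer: $\frac{9549347280068}{5943556920465} \approx 1.6067$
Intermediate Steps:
$C = - \frac{7}{2385795}$ ($C = \frac{7}{-4 - 2385791} = \frac{7}{-2385795} = 7 \left(- \frac{1}{2385795}\right) = - \frac{7}{2385795} \approx -2.934 \cdot 10^{-6}$)
$\frac{4002585 + C}{786^{2} + 1873431} = \frac{4002585 - \frac{7}{2385795}}{786^{2} + 1873431} = \frac{9549347280068}{2385795 \left(617796 + 1873431\right)} = \frac{9549347280068}{2385795 \cdot 2491227} = \frac{9549347280068}{2385795} \cdot \frac{1}{2491227} = \frac{9549347280068}{5943556920465}$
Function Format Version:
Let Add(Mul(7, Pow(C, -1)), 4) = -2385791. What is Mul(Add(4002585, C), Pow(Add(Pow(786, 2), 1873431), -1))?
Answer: Rational(9549347280068, 5943556920465) ≈ 1.6067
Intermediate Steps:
C = Rational(-7, 2385795) (C = Mul(7, Pow(Add(-4, -2385791), -1)) = Mul(7, Pow(-2385795, -1)) = Mul(7, Rational(-1, 2385795)) = Rational(-7, 2385795) ≈ -2.9340e-6)
Mul(Add(4002585, C), Pow(Add(Pow(786, 2), 1873431), -1)) = Mul(Add(4002585, Rational(-7, 2385795)), Pow(Add(Pow(786, 2), 1873431), -1)) = Mul(Rational(9549347280068, 2385795), Pow(Add(617796, 1873431), -1)) = Mul(Rational(9549347280068, 2385795), Pow(2491227, -1)) = Mul(Rational(9549347280068, 2385795), Rational(1, 2491227)) = Rational(9549347280068, 5943556920465)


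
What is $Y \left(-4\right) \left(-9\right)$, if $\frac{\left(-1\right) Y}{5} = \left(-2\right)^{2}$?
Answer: $-720$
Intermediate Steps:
$Y = -20$ ($Y = - 5 \left(-2\right)^{2} = \left(-5\right) 4 = -20$)
$Y \left(-4\right) \left(-9\right) = \left(-20\right) \left(-4\right) \left(-9\right) = 80 \left(-9\right) = -720$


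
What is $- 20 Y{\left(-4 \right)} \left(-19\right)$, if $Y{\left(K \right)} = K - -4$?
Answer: $0$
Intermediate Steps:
$Y{\left(K \right)} = 4 + K$ ($Y{\left(K \right)} = K + 4 = 4 + K$)
$- 20 Y{\left(-4 \right)} \left(-19\right) = - 20 \left(4 - 4\right) \left(-19\right) = \left(-20\right) 0 \left(-19\right) = 0 \left(-19\right) = 0$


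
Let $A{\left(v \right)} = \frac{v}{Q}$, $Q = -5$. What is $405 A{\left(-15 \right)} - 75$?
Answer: $1140$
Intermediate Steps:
$A{\left(v \right)} = - \frac{v}{5}$ ($A{\left(v \right)} = \frac{v}{-5} = v \left(- \frac{1}{5}\right) = - \frac{v}{5}$)
$405 A{\left(-15 \right)} - 75 = 405 \left(\left(- \frac{1}{5}\right) \left(-15\right)\right) - 75 = 405 \cdot 3 - 75 = 1215 - 75 = 1140$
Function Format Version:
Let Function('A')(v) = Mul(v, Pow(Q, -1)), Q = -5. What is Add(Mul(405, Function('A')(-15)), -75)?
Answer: 1140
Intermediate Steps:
Function('A')(v) = Mul(Rational(-1, 5), v) (Function('A')(v) = Mul(v, Pow(-5, -1)) = Mul(v, Rational(-1, 5)) = Mul(Rational(-1, 5), v))
Add(Mul(405, Function('A')(-15)), -75) = Add(Mul(405, Mul(Rational(-1, 5), -15)), -75) = Add(Mul(405, 3), -75) = Add(1215, -75) = 1140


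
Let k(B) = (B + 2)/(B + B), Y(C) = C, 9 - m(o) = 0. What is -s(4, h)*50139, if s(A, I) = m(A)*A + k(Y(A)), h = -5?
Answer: -7370433/4 ≈ -1.8426e+6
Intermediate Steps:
m(o) = 9 (m(o) = 9 - 1*0 = 9 + 0 = 9)
k(B) = (2 + B)/(2*B) (k(B) = (2 + B)/((2*B)) = (2 + B)*(1/(2*B)) = (2 + B)/(2*B))
s(A, I) = 9*A + (2 + A)/(2*A)
-s(4, h)*50139 = -(½ + 1/4 + 9*4)*50139 = -(½ + ¼ + 36)*50139 = -147*50139/4 = -1*7370433/4 = -7370433/4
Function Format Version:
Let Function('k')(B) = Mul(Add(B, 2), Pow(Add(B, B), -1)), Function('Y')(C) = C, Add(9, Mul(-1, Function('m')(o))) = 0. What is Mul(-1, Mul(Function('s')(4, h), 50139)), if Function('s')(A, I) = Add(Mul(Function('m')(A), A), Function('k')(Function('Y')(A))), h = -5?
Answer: Rational(-7370433, 4) ≈ -1.8426e+6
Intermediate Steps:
Function('m')(o) = 9 (Function('m')(o) = Add(9, Mul(-1, 0)) = Add(9, 0) = 9)
Function('k')(B) = Mul(Rational(1, 2), Pow(B, -1), Add(2, B)) (Function('k')(B) = Mul(Add(2, B), Pow(Mul(2, B), -1)) = Mul(Add(2, B), Mul(Rational(1, 2), Pow(B, -1))) = Mul(Rational(1, 2), Pow(B, -1), Add(2, B)))
Function('s')(A, I) = Add(Mul(9, A), Mul(Rational(1, 2), Pow(A, -1), Add(2, A)))
Mul(-1, Mul(Function('s')(4, h), 50139)) = Mul(-1, Mul(Add(Rational(1, 2), Pow(4, -1), Mul(9, 4)), 50139)) = Mul(-1, Mul(Add(Rational(1, 2), Rational(1, 4), 36), 50139)) = Mul(-1, Mul(Rational(147, 4), 50139)) = Mul(-1, Rational(7370433, 4)) = Rational(-7370433, 4)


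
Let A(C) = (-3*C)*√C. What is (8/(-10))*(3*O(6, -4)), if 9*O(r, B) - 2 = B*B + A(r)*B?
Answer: -24/5 - 96*√6/5 ≈ -51.830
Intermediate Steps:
A(C) = -3*C^(3/2)
O(r, B) = 2/9 + B²/9 - B*r^(3/2)/3 (O(r, B) = 2/9 + (B*B + (-3*r^(3/2))*B)/9 = 2/9 + (B² - 3*B*r^(3/2))/9 = 2/9 + (B²/9 - B*r^(3/2)/3) = 2/9 + B²/9 - B*r^(3/2)/3)
(8/(-10))*(3*O(6, -4)) = (8/(-10))*(3*(2/9 + (⅑)*(-4)² - ⅓*(-4)*6^(3/2))) = (8*(-⅒))*(3*(2/9 + (⅑)*16 - ⅓*(-4)*6*√6)) = -12*(2/9 + 16/9 + 8*√6)/5 = -12*(2 + 8*√6)/5 = -4*(6 + 24*√6)/5 = -24/5 - 96*√6/5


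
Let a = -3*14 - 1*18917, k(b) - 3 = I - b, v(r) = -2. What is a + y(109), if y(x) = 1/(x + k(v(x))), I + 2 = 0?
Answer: -2123407/112 ≈ -18959.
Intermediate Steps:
I = -2 (I = -2 + 0 = -2)
k(b) = 1 - b (k(b) = 3 + (-2 - b) = 1 - b)
a = -18959 (a = -42 - 18917 = -18959)
y(x) = 1/(3 + x) (y(x) = 1/(x + (1 - 1*(-2))) = 1/(x + (1 + 2)) = 1/(x + 3) = 1/(3 + x))
a + y(109) = -18959 + 1/(3 + 109) = -18959 + 1/112 = -2123407/112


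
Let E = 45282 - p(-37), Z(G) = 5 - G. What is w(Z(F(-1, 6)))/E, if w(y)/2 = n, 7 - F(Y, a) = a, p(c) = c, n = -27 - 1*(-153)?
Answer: 252/45319 ≈ 0.0055606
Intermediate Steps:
n = 126 (n = -27 + 153 = 126)
F(Y, a) = 7 - a
w(y) = 252 (w(y) = 2*126 = 252)
E = 45319 (E = 45282 - 1*(-37) = 45282 + 37 = 45319)
w(Z(F(-1, 6)))/E = 252/45319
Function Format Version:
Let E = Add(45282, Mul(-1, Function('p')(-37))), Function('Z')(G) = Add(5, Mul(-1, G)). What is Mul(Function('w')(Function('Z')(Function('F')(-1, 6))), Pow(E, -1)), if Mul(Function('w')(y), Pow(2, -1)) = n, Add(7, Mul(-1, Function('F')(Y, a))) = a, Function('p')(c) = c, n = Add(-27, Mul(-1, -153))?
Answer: Rational(252, 45319) ≈ 0.0055606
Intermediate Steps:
n = 126 (n = Add(-27, 153) = 126)
Function('F')(Y, a) = Add(7, Mul(-1, a))
Function('w')(y) = 252 (Function('w')(y) = Mul(2, 126) = 252)
E = 45319 (E = Add(45282, Mul(-1, -37)) = Add(45282, 37) = 45319)
Mul(Function('w')(Function('Z')(Function('F')(-1, 6))), Pow(E, -1)) = Mul(252, Pow(45319, -1)) = Mul(252, Rational(1, 45319)) = Rational(252, 45319)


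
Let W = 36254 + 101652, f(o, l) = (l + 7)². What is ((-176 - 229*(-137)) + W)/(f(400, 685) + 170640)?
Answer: 169103/649504 ≈ 0.26036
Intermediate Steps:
f(o, l) = (7 + l)²
W = 137906
((-176 - 229*(-137)) + W)/(f(400, 685) + 170640) = ((-176 - 229*(-137)) + 137906)/((7 + 685)² + 170640) = ((-176 + 31373) + 137906)/(692² + 170640) = (31197 + 137906)/(478864 + 170640) = 169103/649504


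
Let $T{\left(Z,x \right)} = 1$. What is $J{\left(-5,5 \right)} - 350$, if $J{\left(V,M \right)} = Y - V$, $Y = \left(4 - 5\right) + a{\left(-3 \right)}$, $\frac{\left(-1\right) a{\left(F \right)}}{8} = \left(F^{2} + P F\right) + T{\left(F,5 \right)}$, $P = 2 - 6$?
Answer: $-522$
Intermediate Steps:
$P = -4$ ($P = 2 - 6 = -4$)
$a{\left(F \right)} = -8 - 8 F^{2} + 32 F$ ($a{\left(F \right)} = - 8 \left(\left(F^{2} - 4 F\right) + 1\right) = - 8 \left(1 + F^{2} - 4 F\right) = -8 - 8 F^{2} + 32 F$)
$Y = -177$ ($Y = \left(4 - 5\right) - \left(104 + 72\right) = -1 - 176 = -177$)
$J{\left(V,M \right)} = -177 - V$
$J{\left(-5,5 \right)} - 350 = \left(-177 - -5\right) - 350 = \left(-177 + 5\right) - 350 = -172 - 350 = -522$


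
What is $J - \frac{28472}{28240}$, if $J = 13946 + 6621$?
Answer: $\frac{72597951}{3530} \approx 20566.0$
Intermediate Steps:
$J = 20567$
$J - \frac{28472}{28240} = 20567 - \frac{28472}{28240} = 20567 - 28472 \cdot \frac{1}{28240} = 20567 - \frac{3559}{3530} = \frac{72597951}{3530}$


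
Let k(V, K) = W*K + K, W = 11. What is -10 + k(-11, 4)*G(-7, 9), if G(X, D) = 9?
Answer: 422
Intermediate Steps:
k(V, K) = 12*K (k(V, K) = 11*K + K = 12*K)
-10 + k(-11, 4)*G(-7, 9) = -10 + (12*4)*9 = -10 + 48*9 = -10 + 432 = 422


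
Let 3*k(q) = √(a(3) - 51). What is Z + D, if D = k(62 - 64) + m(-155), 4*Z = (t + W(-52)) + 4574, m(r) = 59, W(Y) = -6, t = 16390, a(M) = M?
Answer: 10597/2 + 4*I*√3/3 ≈ 5298.5 + 2.3094*I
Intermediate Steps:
Z = 10479/2 (Z = ((16390 - 6) + 4574)/4 = (16384 + 4574)/4 = (¼)*20958 = 10479/2 ≈ 5239.5)
k(q) = 4*I*√3/3 (k(q) = √(3 - 51)/3 = √(-48)/3 = (4*I*√3)/3 = 4*I*√3/3)
D = 59 + 4*I*√3/3 (D = 4*I*√3/3 + 59 = 59 + 4*I*√3/3 ≈ 59.0 + 2.3094*I)
Z + D = 10479/2 + (59 + 4*I*√3/3) = 10597/2 + 4*I*√3/3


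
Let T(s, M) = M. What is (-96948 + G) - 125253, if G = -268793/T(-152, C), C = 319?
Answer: -71150912/319 ≈ -2.2304e+5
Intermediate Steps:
G = -268793/319 ≈ -842.61
(-96948 + G) - 125253 = (-96948 - 268793/319) - 125253 = -31195205/319 - 125253 = -71150912/319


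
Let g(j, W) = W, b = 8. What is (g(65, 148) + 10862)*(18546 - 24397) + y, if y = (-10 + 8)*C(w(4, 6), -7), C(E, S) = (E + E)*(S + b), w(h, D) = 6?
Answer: -64419534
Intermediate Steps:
C(E, S) = 2*E*(8 + S) (C(E, S) = (E + E)*(S + 8) = (2*E)*(8 + S) = 2*E*(8 + S))
y = -24 (y = (-10 + 8)*(2*6*(8 - 7)) = -4*6 = -2*12 = -24)
(g(65, 148) + 10862)*(18546 - 24397) + y = (148 + 10862)*(18546 - 24397) - 24 = 11010*(-5851) - 24 = -64419510 - 24 = -64419534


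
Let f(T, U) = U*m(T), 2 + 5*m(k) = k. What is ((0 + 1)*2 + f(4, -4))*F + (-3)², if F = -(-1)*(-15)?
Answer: 3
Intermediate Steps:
m(k) = -⅖ + k/5
f(T, U) = U*(-⅖ + T/5)
F = -15 (F = -1*15 = -15)
((0 + 1)*2 + f(4, -4))*F + (-3)² = ((0 + 1)*2 + (⅕)*(-4)*(-2 + 4))*(-15) + (-3)² = (1*2 + (⅕)*(-4)*2)*(-15) + 9 = (2 - 8/5)*(-15) + 9 = (⅖)*(-15) + 9 = -6 + 9 = 3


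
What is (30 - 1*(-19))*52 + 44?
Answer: 2592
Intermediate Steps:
(30 - 1*(-19))*52 + 44 = (30 + 19)*52 + 44 = 49*52 + 44 = 2548 + 44 = 2592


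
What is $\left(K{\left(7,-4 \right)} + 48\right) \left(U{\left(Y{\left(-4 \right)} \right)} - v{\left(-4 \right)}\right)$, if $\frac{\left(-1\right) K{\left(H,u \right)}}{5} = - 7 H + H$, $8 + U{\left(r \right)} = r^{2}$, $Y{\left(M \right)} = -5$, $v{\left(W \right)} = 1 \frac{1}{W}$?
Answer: $\frac{8901}{2} \approx 4450.5$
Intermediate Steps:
$v{\left(W \right)} = \frac{1}{W}$
$U{\left(r \right)} = -8 + r^{2}$
$K{\left(H,u \right)} = 30 H$ ($K{\left(H,u \right)} = - 5 \left(- 7 H + H\right) = - 5 \left(- 6 H\right) = 30 H$)
$\left(K{\left(7,-4 \right)} + 48\right) \left(U{\left(Y{\left(-4 \right)} \right)} - v{\left(-4 \right)}\right) = \left(30 \cdot 7 + 48\right) \left(\left(-8 + \left(-5\right)^{2}\right) - \frac{1}{-4}\right) = \left(210 + 48\right) \left(\left(-8 + 25\right) - - \frac{1}{4}\right) = 258 \left(17 + \frac{1}{4}\right) = 258 \cdot \frac{69}{4} = \frac{8901}{2}$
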